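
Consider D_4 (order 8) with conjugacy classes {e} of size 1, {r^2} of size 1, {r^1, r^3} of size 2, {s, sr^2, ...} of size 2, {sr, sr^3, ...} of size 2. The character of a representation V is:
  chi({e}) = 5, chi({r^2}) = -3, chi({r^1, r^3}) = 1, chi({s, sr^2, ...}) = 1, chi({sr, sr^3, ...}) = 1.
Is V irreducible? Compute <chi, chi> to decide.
Not irreducible (reducible): <chi, chi> = 5 > 1.

<chi, chi> = (1/|G|) sum_C |C| * |chi(C)|^2 = (1/8)[1*|5|^2 + 1*|-3|^2 + 2*|1|^2 + 2*|1|^2 + 2*|1|^2]
  = (1/8)[(25) + (9) + (2) + (2) + (2)] = 40/8 = 5.
A character is irreducible iff <chi, chi> = 1, so this representation is reducible.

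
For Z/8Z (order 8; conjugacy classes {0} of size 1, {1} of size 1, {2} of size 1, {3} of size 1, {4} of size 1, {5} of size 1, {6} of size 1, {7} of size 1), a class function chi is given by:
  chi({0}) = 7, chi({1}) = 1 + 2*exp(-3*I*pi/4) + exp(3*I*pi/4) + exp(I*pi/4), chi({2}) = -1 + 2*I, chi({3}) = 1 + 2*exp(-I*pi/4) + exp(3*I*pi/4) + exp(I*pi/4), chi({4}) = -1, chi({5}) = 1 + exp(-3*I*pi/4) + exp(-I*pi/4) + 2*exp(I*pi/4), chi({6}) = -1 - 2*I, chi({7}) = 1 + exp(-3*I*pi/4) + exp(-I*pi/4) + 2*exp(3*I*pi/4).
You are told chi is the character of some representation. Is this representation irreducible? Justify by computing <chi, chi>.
Not irreducible (reducible): <chi, chi> = 9 > 1.

Solution. <chi, chi> = (1/|G|) sum_C |C| * |chi(C)|^2 = (1/8)[1*|7|^2 + 1*|1 + 2*exp(-3*I*pi/4) + exp(3*I*pi/4) + exp(I*pi/4)|^2 + 1*|-1 + 2*I|^2 + 1*|1 + 2*exp(-I*pi/4) + exp(3*I*pi/4) + exp(I*pi/4)|^2 + 1*|-1|^2 + 1*|1 + exp(-3*I*pi/4) + exp(-I*pi/4) + 2*exp(I*pi/4)|^2 + 1*|-1 - 2*I|^2 + 1*|1 + exp(-3*I*pi/4) + exp(-I*pi/4) + 2*exp(3*I*pi/4)|^2]
  = (1/8)[(49) + (3 + 3*exp(-3*I*pi/4) + exp(-I*pi/4) + exp(I*pi/4) + 3*exp(3*I*pi/4)) + (5) + (3 + 3*exp(-I*pi/4) + exp(-3*I*pi/4) + exp(3*I*pi/4) + 3*exp(I*pi/4)) + (1) + (3 + 3*exp(-I*pi/4) + exp(-3*I*pi/4) + exp(3*I*pi/4) + 3*exp(I*pi/4)) + (5) + (3 + 3*exp(-3*I*pi/4) + exp(-I*pi/4) + exp(I*pi/4) + 3*exp(3*I*pi/4))] = 72/8 = 9.
(Exp terms are combined using exp(i*s)*conj(exp(i*t)) = exp(i*(s-t)), and sums of them are collapsed using the identity that for every m > 1 the m distinct m-th roots of unity sum to 0, e.g. 1 + exp(2*I*pi/3) + exp(-2*I*pi/3) = 0.)
A character is irreducible iff <chi, chi> = 1, so this representation is reducible.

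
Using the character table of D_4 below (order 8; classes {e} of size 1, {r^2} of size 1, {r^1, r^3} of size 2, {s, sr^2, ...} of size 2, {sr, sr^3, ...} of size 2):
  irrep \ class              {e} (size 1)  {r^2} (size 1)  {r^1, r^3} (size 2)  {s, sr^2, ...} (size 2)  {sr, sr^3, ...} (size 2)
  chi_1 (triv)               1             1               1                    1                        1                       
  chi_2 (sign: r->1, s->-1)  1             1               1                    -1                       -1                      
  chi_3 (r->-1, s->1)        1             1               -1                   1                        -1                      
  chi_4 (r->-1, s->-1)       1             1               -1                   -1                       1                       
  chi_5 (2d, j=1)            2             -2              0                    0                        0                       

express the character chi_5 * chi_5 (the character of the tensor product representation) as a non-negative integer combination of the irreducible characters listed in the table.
chi_5 tensor chi_5 = chi_1 + chi_2 + chi_3 + chi_4 (all other irreducibles have multiplicity 0).

Reasoning: The character of a tensor product is the pointwise product (chi_5 * chi_5)(C) = chi_5(C) * chi_5(C):
  {e}: (2)*(2), {r^2}: (-2)*(-2), {r^1, r^3}: (0)*(0), {s, sr^2, ...}: (0)*(0), {sr, sr^3, ...}: (0)*(0)
so (chi_5 * chi_5) takes values
  {e} -> 4, {r^2} -> 4, {r^1, r^3} -> 0, {s, sr^2, ...} -> 0, {sr, sr^3, ...} -> 0.
Now take the inner product of this character with each irreducible chi from the table, <chi_5*chi_5, chi> = (1/8) sum_C |C| (chi_5*chi_5)(C) conj(chi(C)):
  <chi_5*chi_5, chi_1> = (1/8)[1*(4)*conj(1) + 1*(4)*conj(1) + 2*(0)*conj(1) + 2*(0)*conj(1) + 2*(0)*conj(1)]
      = (1/8)[(4) + (4) + (0) + (0) + (0)] = 8/8 = 1
  <chi_5*chi_5, chi_2> = (1/8)[1*(4)*conj(1) + 1*(4)*conj(1) + 2*(0)*conj(1) + 2*(0)*conj(-1) + 2*(0)*conj(-1)]
      = (1/8)[(4) + (4) + (0) + (0) + (0)] = 8/8 = 1
  <chi_5*chi_5, chi_3> = (1/8)[1*(4)*conj(1) + 1*(4)*conj(1) + 2*(0)*conj(-1) + 2*(0)*conj(1) + 2*(0)*conj(-1)]
      = (1/8)[(4) + (4) + (0) + (0) + (0)] = 8/8 = 1
  <chi_5*chi_5, chi_4> = (1/8)[1*(4)*conj(1) + 1*(4)*conj(1) + 2*(0)*conj(-1) + 2*(0)*conj(-1) + 2*(0)*conj(1)]
      = (1/8)[(4) + (4) + (0) + (0) + (0)] = 8/8 = 1
  <chi_5*chi_5, chi_5> = (1/8)[1*(4)*conj(2) + 1*(4)*conj(-2) + 2*(0)*conj(0) + 2*(0)*conj(0) + 2*(0)*conj(0)]
      = (1/8)[(8) + (-8) + (0) + (0) + (0)] = 0/8 = 0
Hence the multiplicities are chi_1: 1, chi_2: 1, chi_3: 1, chi_4: 1. Dimension check: dim(chi_5)*dim(chi_5) = 2*2 = 4 and sum (mult * dim) = 1*1 + 1*1 + 1*1 + 1*1 = 4.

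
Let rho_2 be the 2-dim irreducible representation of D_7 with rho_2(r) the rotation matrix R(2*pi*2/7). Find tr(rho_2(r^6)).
chi_{rho_2}(r^6) = 2*cos(2*pi*2*6/7) = -2*cos(3*pi/7)

Reasoning: rho_2(r^6) is rotation by angle 2*pi*2*6/7, whose trace is 2*cos(2*pi*2*6/7) = -2*cos(3*pi/7).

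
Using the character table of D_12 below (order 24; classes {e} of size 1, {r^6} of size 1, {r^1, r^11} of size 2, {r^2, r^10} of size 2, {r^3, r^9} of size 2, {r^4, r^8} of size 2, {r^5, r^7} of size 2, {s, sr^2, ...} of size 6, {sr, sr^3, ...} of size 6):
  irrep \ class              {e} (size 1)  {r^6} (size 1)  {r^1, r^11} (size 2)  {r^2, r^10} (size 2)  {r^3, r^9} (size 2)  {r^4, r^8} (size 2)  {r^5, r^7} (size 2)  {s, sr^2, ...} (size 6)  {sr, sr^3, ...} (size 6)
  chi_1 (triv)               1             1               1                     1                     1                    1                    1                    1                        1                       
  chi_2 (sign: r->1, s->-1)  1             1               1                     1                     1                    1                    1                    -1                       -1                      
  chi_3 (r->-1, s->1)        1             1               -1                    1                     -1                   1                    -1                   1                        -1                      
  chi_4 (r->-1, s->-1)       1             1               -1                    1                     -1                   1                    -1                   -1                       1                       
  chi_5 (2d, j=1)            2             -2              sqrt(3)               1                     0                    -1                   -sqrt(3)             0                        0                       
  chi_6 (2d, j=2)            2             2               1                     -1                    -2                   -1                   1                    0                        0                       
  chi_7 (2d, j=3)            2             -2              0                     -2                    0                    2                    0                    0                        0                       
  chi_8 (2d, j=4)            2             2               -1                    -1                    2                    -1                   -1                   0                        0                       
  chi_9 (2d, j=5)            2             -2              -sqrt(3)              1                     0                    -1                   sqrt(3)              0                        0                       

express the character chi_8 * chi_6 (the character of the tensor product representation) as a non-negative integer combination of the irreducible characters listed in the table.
chi_8 tensor chi_6 = chi_3 + chi_4 + chi_6 (all other irreducibles have multiplicity 0).

Reasoning: The character of a tensor product is the pointwise product (chi_8 * chi_6)(C) = chi_8(C) * chi_6(C):
  {e}: (2)*(2), {r^6}: (2)*(2), {r^1, r^11}: (-1)*(1), {r^2, r^10}: (-1)*(-1), {r^3, r^9}: (2)*(-2), {r^4, r^8}: (-1)*(-1), {r^5, r^7}: (-1)*(1), {s, sr^2, ...}: (0)*(0), {sr, sr^3, ...}: (0)*(0)
so (chi_8 * chi_6) takes values
  {e} -> 4, {r^6} -> 4, {r^1, r^11} -> -1, {r^2, r^10} -> 1, {r^3, r^9} -> -4, {r^4, r^8} -> 1, {r^5, r^7} -> -1, {s, sr^2, ...} -> 0, {sr, sr^3, ...} -> 0.
Now take the inner product of this character with each irreducible chi from the table, <chi_8*chi_6, chi> = (1/24) sum_C |C| (chi_8*chi_6)(C) conj(chi(C)):
  <chi_8*chi_6, chi_1> = (1/24)[1*(4)*conj(1) + 1*(4)*conj(1) + 2*(-1)*conj(1) + 2*(1)*conj(1) + 2*(-4)*conj(1) + 2*(1)*conj(1) + 2*(-1)*conj(1) + 6*(0)*conj(1) + 6*(0)*conj(1)]
      = (1/24)[(4) + (4) + (-2) + (2) + (-8) + (2) + (-2) + (0) + (0)] = 0/24 = 0
  <chi_8*chi_6, chi_2> = (1/24)[1*(4)*conj(1) + 1*(4)*conj(1) + 2*(-1)*conj(1) + 2*(1)*conj(1) + 2*(-4)*conj(1) + 2*(1)*conj(1) + 2*(-1)*conj(1) + 6*(0)*conj(-1) + 6*(0)*conj(-1)]
      = (1/24)[(4) + (4) + (-2) + (2) + (-8) + (2) + (-2) + (0) + (0)] = 0/24 = 0
  <chi_8*chi_6, chi_3> = (1/24)[1*(4)*conj(1) + 1*(4)*conj(1) + 2*(-1)*conj(-1) + 2*(1)*conj(1) + 2*(-4)*conj(-1) + 2*(1)*conj(1) + 2*(-1)*conj(-1) + 6*(0)*conj(1) + 6*(0)*conj(-1)]
      = (1/24)[(4) + (4) + (2) + (2) + (8) + (2) + (2) + (0) + (0)] = 24/24 = 1
  <chi_8*chi_6, chi_4> = (1/24)[1*(4)*conj(1) + 1*(4)*conj(1) + 2*(-1)*conj(-1) + 2*(1)*conj(1) + 2*(-4)*conj(-1) + 2*(1)*conj(1) + 2*(-1)*conj(-1) + 6*(0)*conj(-1) + 6*(0)*conj(1)]
      = (1/24)[(4) + (4) + (2) + (2) + (8) + (2) + (2) + (0) + (0)] = 24/24 = 1
  <chi_8*chi_6, chi_5> = (1/24)[1*(4)*conj(2) + 1*(4)*conj(-2) + 2*(-1)*conj(sqrt(3)) + 2*(1)*conj(1) + 2*(-4)*conj(0) + 2*(1)*conj(-1) + 2*(-1)*conj(-sqrt(3)) + 6*(0)*conj(0) + 6*(0)*conj(0)]
      = (1/24)[(8) + (-8) + (-2*sqrt(3)) + (2) + (0) + (-2) + (2*sqrt(3)) + (0) + (0)] = 0/24 = 0
  <chi_8*chi_6, chi_6> = (1/24)[1*(4)*conj(2) + 1*(4)*conj(2) + 2*(-1)*conj(1) + 2*(1)*conj(-1) + 2*(-4)*conj(-2) + 2*(1)*conj(-1) + 2*(-1)*conj(1) + 6*(0)*conj(0) + 6*(0)*conj(0)]
      = (1/24)[(8) + (8) + (-2) + (-2) + (16) + (-2) + (-2) + (0) + (0)] = 24/24 = 1
  <chi_8*chi_6, chi_7> = (1/24)[1*(4)*conj(2) + 1*(4)*conj(-2) + 2*(-1)*conj(0) + 2*(1)*conj(-2) + 2*(-4)*conj(0) + 2*(1)*conj(2) + 2*(-1)*conj(0) + 6*(0)*conj(0) + 6*(0)*conj(0)]
      = (1/24)[(8) + (-8) + (0) + (-4) + (0) + (4) + (0) + (0) + (0)] = 0/24 = 0
  <chi_8*chi_6, chi_8> = (1/24)[1*(4)*conj(2) + 1*(4)*conj(2) + 2*(-1)*conj(-1) + 2*(1)*conj(-1) + 2*(-4)*conj(2) + 2*(1)*conj(-1) + 2*(-1)*conj(-1) + 6*(0)*conj(0) + 6*(0)*conj(0)]
      = (1/24)[(8) + (8) + (2) + (-2) + (-16) + (-2) + (2) + (0) + (0)] = 0/24 = 0
  <chi_8*chi_6, chi_9> = (1/24)[1*(4)*conj(2) + 1*(4)*conj(-2) + 2*(-1)*conj(-sqrt(3)) + 2*(1)*conj(1) + 2*(-4)*conj(0) + 2*(1)*conj(-1) + 2*(-1)*conj(sqrt(3)) + 6*(0)*conj(0) + 6*(0)*conj(0)]
      = (1/24)[(8) + (-8) + (2*sqrt(3)) + (2) + (0) + (-2) + (-2*sqrt(3)) + (0) + (0)] = 0/24 = 0
Hence the multiplicities are chi_3: 1, chi_4: 1, chi_6: 1. Dimension check: dim(chi_8)*dim(chi_6) = 2*2 = 4 and sum (mult * dim) = 1*1 + 1*1 + 1*2 = 4.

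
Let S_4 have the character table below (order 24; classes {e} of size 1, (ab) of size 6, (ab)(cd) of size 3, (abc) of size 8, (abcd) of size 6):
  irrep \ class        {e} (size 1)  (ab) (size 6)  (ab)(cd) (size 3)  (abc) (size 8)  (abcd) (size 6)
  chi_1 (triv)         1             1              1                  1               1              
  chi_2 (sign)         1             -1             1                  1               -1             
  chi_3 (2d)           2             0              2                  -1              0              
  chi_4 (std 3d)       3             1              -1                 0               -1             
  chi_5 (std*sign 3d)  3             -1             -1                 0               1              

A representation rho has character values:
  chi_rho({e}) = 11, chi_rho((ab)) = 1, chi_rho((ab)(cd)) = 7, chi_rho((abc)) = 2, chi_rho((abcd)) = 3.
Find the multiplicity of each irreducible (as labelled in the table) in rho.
Multiplicities: chi_1: 3, chi_2: 1, chi_3: 2, chi_4: 0, chi_5: 1.

Working: Use <chi_rho, chi> = (1/|G|) sum_C |C| * chi_rho(C) * conj(chi(C)) with |G| = 24 for each irreducible chi in the table:
  <chi_rho, chi_1> = (1/24)[1*(11)*conj(1) + 6*(1)*conj(1) + 3*(7)*conj(1) + 8*(2)*conj(1) + 6*(3)*conj(1)]
      = (1/24)[(11) + (6) + (21) + (16) + (18)] = 72/24 = 3
  <chi_rho, chi_2> = (1/24)[1*(11)*conj(1) + 6*(1)*conj(-1) + 3*(7)*conj(1) + 8*(2)*conj(1) + 6*(3)*conj(-1)]
      = (1/24)[(11) + (-6) + (21) + (16) + (-18)] = 24/24 = 1
  <chi_rho, chi_3> = (1/24)[1*(11)*conj(2) + 6*(1)*conj(0) + 3*(7)*conj(2) + 8*(2)*conj(-1) + 6*(3)*conj(0)]
      = (1/24)[(22) + (0) + (42) + (-16) + (0)] = 48/24 = 2
  <chi_rho, chi_4> = (1/24)[1*(11)*conj(3) + 6*(1)*conj(1) + 3*(7)*conj(-1) + 8*(2)*conj(0) + 6*(3)*conj(-1)]
      = (1/24)[(33) + (6) + (-21) + (0) + (-18)] = 0/24 = 0
  <chi_rho, chi_5> = (1/24)[1*(11)*conj(3) + 6*(1)*conj(-1) + 3*(7)*conj(-1) + 8*(2)*conj(0) + 6*(3)*conj(1)]
      = (1/24)[(33) + (-6) + (-21) + (0) + (18)] = 24/24 = 1
Dimension check: dim(rho) = sum (mult * dim) = 3*1 + 1*1 + 2*2 + 0*3 + 1*3 = 11 = chi_rho(e) = 11.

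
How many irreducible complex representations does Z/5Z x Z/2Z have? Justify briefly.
10

Derivation: The number of irreducible complex representations of a finite group equals its number of conjugacy classes. Z/5Z x Z/2Z is abelian of order 10, so every element is its own conjugacy class: 10 classes, so Z/5Z x Z/2Z (order 10) has exactly 10 irreducible complex representations.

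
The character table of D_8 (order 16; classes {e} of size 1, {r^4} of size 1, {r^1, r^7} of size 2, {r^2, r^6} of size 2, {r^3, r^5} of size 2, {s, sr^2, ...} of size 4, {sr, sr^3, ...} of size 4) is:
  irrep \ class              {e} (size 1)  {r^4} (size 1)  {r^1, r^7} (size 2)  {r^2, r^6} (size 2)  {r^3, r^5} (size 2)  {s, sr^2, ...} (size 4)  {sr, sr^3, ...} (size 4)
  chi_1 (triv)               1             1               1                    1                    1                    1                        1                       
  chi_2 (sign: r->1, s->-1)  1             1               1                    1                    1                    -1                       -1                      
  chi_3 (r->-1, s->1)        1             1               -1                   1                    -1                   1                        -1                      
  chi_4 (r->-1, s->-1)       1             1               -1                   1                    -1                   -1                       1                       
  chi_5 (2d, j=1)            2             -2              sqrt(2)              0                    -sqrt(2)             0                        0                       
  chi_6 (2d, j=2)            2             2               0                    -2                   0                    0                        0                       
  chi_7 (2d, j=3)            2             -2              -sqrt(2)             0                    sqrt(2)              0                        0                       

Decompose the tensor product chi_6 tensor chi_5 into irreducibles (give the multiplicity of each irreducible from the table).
chi_6 tensor chi_5 = chi_5 + chi_7 (all other irreducibles have multiplicity 0).

Details: The character of a tensor product is the pointwise product (chi_6 * chi_5)(C) = chi_6(C) * chi_5(C):
  {e}: (2)*(2), {r^4}: (2)*(-2), {r^1, r^7}: (0)*(sqrt(2)), {r^2, r^6}: (-2)*(0), {r^3, r^5}: (0)*(-sqrt(2)), {s, sr^2, ...}: (0)*(0), {sr, sr^3, ...}: (0)*(0)
so (chi_6 * chi_5) takes values
  {e} -> 4, {r^4} -> -4, {r^1, r^7} -> 0, {r^2, r^6} -> 0, {r^3, r^5} -> 0, {s, sr^2, ...} -> 0, {sr, sr^3, ...} -> 0.
Now take the inner product of this character with each irreducible chi from the table, <chi_6*chi_5, chi> = (1/16) sum_C |C| (chi_6*chi_5)(C) conj(chi(C)):
  <chi_6*chi_5, chi_1> = (1/16)[1*(4)*conj(1) + 1*(-4)*conj(1) + 2*(0)*conj(1) + 2*(0)*conj(1) + 2*(0)*conj(1) + 4*(0)*conj(1) + 4*(0)*conj(1)]
      = (1/16)[(4) + (-4) + (0) + (0) + (0) + (0) + (0)] = 0/16 = 0
  <chi_6*chi_5, chi_2> = (1/16)[1*(4)*conj(1) + 1*(-4)*conj(1) + 2*(0)*conj(1) + 2*(0)*conj(1) + 2*(0)*conj(1) + 4*(0)*conj(-1) + 4*(0)*conj(-1)]
      = (1/16)[(4) + (-4) + (0) + (0) + (0) + (0) + (0)] = 0/16 = 0
  <chi_6*chi_5, chi_3> = (1/16)[1*(4)*conj(1) + 1*(-4)*conj(1) + 2*(0)*conj(-1) + 2*(0)*conj(1) + 2*(0)*conj(-1) + 4*(0)*conj(1) + 4*(0)*conj(-1)]
      = (1/16)[(4) + (-4) + (0) + (0) + (0) + (0) + (0)] = 0/16 = 0
  <chi_6*chi_5, chi_4> = (1/16)[1*(4)*conj(1) + 1*(-4)*conj(1) + 2*(0)*conj(-1) + 2*(0)*conj(1) + 2*(0)*conj(-1) + 4*(0)*conj(-1) + 4*(0)*conj(1)]
      = (1/16)[(4) + (-4) + (0) + (0) + (0) + (0) + (0)] = 0/16 = 0
  <chi_6*chi_5, chi_5> = (1/16)[1*(4)*conj(2) + 1*(-4)*conj(-2) + 2*(0)*conj(sqrt(2)) + 2*(0)*conj(0) + 2*(0)*conj(-sqrt(2)) + 4*(0)*conj(0) + 4*(0)*conj(0)]
      = (1/16)[(8) + (8) + (0) + (0) + (0) + (0) + (0)] = 16/16 = 1
  <chi_6*chi_5, chi_6> = (1/16)[1*(4)*conj(2) + 1*(-4)*conj(2) + 2*(0)*conj(0) + 2*(0)*conj(-2) + 2*(0)*conj(0) + 4*(0)*conj(0) + 4*(0)*conj(0)]
      = (1/16)[(8) + (-8) + (0) + (0) + (0) + (0) + (0)] = 0/16 = 0
  <chi_6*chi_5, chi_7> = (1/16)[1*(4)*conj(2) + 1*(-4)*conj(-2) + 2*(0)*conj(-sqrt(2)) + 2*(0)*conj(0) + 2*(0)*conj(sqrt(2)) + 4*(0)*conj(0) + 4*(0)*conj(0)]
      = (1/16)[(8) + (8) + (0) + (0) + (0) + (0) + (0)] = 16/16 = 1
Hence the multiplicities are chi_5: 1, chi_7: 1. Dimension check: dim(chi_6)*dim(chi_5) = 2*2 = 4 and sum (mult * dim) = 1*2 + 1*2 = 4.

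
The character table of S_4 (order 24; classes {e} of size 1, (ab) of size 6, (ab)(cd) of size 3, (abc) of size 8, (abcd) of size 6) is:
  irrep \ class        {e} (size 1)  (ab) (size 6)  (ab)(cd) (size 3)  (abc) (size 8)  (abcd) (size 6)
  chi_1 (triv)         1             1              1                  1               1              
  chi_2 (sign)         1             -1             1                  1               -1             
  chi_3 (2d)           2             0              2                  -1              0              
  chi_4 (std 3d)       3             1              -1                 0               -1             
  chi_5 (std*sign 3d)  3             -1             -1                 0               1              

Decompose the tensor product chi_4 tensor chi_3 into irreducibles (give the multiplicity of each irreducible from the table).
chi_4 tensor chi_3 = chi_4 + chi_5 (all other irreducibles have multiplicity 0).

Solution. The character of a tensor product is the pointwise product (chi_4 * chi_3)(C) = chi_4(C) * chi_3(C):
  {e}: (3)*(2), (ab): (1)*(0), (ab)(cd): (-1)*(2), (abc): (0)*(-1), (abcd): (-1)*(0)
so (chi_4 * chi_3) takes values
  {e} -> 6, (ab) -> 0, (ab)(cd) -> -2, (abc) -> 0, (abcd) -> 0.
Now take the inner product of this character with each irreducible chi from the table, <chi_4*chi_3, chi> = (1/24) sum_C |C| (chi_4*chi_3)(C) conj(chi(C)):
  <chi_4*chi_3, chi_1> = (1/24)[1*(6)*conj(1) + 6*(0)*conj(1) + 3*(-2)*conj(1) + 8*(0)*conj(1) + 6*(0)*conj(1)]
      = (1/24)[(6) + (0) + (-6) + (0) + (0)] = 0/24 = 0
  <chi_4*chi_3, chi_2> = (1/24)[1*(6)*conj(1) + 6*(0)*conj(-1) + 3*(-2)*conj(1) + 8*(0)*conj(1) + 6*(0)*conj(-1)]
      = (1/24)[(6) + (0) + (-6) + (0) + (0)] = 0/24 = 0
  <chi_4*chi_3, chi_3> = (1/24)[1*(6)*conj(2) + 6*(0)*conj(0) + 3*(-2)*conj(2) + 8*(0)*conj(-1) + 6*(0)*conj(0)]
      = (1/24)[(12) + (0) + (-12) + (0) + (0)] = 0/24 = 0
  <chi_4*chi_3, chi_4> = (1/24)[1*(6)*conj(3) + 6*(0)*conj(1) + 3*(-2)*conj(-1) + 8*(0)*conj(0) + 6*(0)*conj(-1)]
      = (1/24)[(18) + (0) + (6) + (0) + (0)] = 24/24 = 1
  <chi_4*chi_3, chi_5> = (1/24)[1*(6)*conj(3) + 6*(0)*conj(-1) + 3*(-2)*conj(-1) + 8*(0)*conj(0) + 6*(0)*conj(1)]
      = (1/24)[(18) + (0) + (6) + (0) + (0)] = 24/24 = 1
Hence the multiplicities are chi_4: 1, chi_5: 1. Dimension check: dim(chi_4)*dim(chi_3) = 3*2 = 6 and sum (mult * dim) = 1*3 + 1*3 = 6.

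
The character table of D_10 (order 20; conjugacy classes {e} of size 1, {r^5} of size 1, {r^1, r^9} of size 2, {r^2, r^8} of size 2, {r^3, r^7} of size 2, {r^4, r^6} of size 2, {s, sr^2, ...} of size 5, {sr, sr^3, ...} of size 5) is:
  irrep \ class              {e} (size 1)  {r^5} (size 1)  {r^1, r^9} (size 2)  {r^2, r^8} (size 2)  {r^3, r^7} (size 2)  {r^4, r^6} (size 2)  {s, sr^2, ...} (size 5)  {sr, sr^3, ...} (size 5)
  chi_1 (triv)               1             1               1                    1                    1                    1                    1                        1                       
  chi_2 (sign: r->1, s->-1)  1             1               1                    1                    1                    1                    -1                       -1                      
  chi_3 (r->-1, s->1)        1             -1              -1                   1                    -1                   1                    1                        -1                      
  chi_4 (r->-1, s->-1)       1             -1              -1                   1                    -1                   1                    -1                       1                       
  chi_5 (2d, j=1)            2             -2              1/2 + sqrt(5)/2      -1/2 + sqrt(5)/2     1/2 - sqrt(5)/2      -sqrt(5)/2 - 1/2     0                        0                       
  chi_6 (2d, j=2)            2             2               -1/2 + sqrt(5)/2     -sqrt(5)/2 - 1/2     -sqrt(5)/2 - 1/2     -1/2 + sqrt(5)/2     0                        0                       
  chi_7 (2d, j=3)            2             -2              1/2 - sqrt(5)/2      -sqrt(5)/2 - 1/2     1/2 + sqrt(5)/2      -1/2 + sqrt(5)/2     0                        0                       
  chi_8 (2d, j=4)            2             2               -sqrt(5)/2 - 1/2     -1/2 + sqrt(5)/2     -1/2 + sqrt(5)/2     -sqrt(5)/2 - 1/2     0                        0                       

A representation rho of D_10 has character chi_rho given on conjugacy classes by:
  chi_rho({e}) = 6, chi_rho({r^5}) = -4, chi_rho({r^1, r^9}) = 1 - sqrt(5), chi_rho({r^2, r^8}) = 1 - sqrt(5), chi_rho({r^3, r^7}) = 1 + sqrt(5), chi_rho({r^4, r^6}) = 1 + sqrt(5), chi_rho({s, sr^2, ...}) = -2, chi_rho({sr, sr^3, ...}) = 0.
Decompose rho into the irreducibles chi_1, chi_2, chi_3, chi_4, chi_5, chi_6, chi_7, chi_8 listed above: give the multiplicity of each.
Multiplicities: chi_1: 0, chi_2: 1, chi_3: 0, chi_4: 1, chi_5: 0, chi_6: 0, chi_7: 2, chi_8: 0.

Justification: Use <chi_rho, chi> = (1/|G|) sum_C |C| * chi_rho(C) * conj(chi(C)) with |G| = 20 for each irreducible chi in the table:
  <chi_rho, chi_1> = (1/20)[1*(6)*conj(1) + 1*(-4)*conj(1) + 2*(1 - sqrt(5))*conj(1) + 2*(1 - sqrt(5))*conj(1) + 2*(1 + sqrt(5))*conj(1) + 2*(1 + sqrt(5))*conj(1) + 5*(-2)*conj(1) + 5*(0)*conj(1)]
      = (1/20)[(6) + (-4) + (2 - 2*sqrt(5)) + (2 - 2*sqrt(5)) + (2 + 2*sqrt(5)) + (2 + 2*sqrt(5)) + (-10) + (0)] = 0/20 = 0
  <chi_rho, chi_2> = (1/20)[1*(6)*conj(1) + 1*(-4)*conj(1) + 2*(1 - sqrt(5))*conj(1) + 2*(1 - sqrt(5))*conj(1) + 2*(1 + sqrt(5))*conj(1) + 2*(1 + sqrt(5))*conj(1) + 5*(-2)*conj(-1) + 5*(0)*conj(-1)]
      = (1/20)[(6) + (-4) + (2 - 2*sqrt(5)) + (2 - 2*sqrt(5)) + (2 + 2*sqrt(5)) + (2 + 2*sqrt(5)) + (10) + (0)] = 20/20 = 1
  <chi_rho, chi_3> = (1/20)[1*(6)*conj(1) + 1*(-4)*conj(-1) + 2*(1 - sqrt(5))*conj(-1) + 2*(1 - sqrt(5))*conj(1) + 2*(1 + sqrt(5))*conj(-1) + 2*(1 + sqrt(5))*conj(1) + 5*(-2)*conj(1) + 5*(0)*conj(-1)]
      = (1/20)[(6) + (4) + (-2 + 2*sqrt(5)) + (2 - 2*sqrt(5)) + (-2*sqrt(5) - 2) + (2 + 2*sqrt(5)) + (-10) + (0)] = 0/20 = 0
  <chi_rho, chi_4> = (1/20)[1*(6)*conj(1) + 1*(-4)*conj(-1) + 2*(1 - sqrt(5))*conj(-1) + 2*(1 - sqrt(5))*conj(1) + 2*(1 + sqrt(5))*conj(-1) + 2*(1 + sqrt(5))*conj(1) + 5*(-2)*conj(-1) + 5*(0)*conj(1)]
      = (1/20)[(6) + (4) + (-2 + 2*sqrt(5)) + (2 - 2*sqrt(5)) + (-2*sqrt(5) - 2) + (2 + 2*sqrt(5)) + (10) + (0)] = 20/20 = 1
  <chi_rho, chi_5> = (1/20)[1*(6)*conj(2) + 1*(-4)*conj(-2) + 2*(1 - sqrt(5))*conj(1/2 + sqrt(5)/2) + 2*(1 - sqrt(5))*conj(-1/2 + sqrt(5)/2) + 2*(1 + sqrt(5))*conj(1/2 - sqrt(5)/2) + 2*(1 + sqrt(5))*conj(-sqrt(5)/2 - 1/2) + 5*(-2)*conj(0) + 5*(0)*conj(0)]
      = (1/20)[(12) + (8) + (-4) + (-6 + 2*sqrt(5)) + (-4) + (-6 - 2*sqrt(5)) + (0) + (0)] = 0/20 = 0
  <chi_rho, chi_6> = (1/20)[1*(6)*conj(2) + 1*(-4)*conj(2) + 2*(1 - sqrt(5))*conj(-1/2 + sqrt(5)/2) + 2*(1 - sqrt(5))*conj(-sqrt(5)/2 - 1/2) + 2*(1 + sqrt(5))*conj(-sqrt(5)/2 - 1/2) + 2*(1 + sqrt(5))*conj(-1/2 + sqrt(5)/2) + 5*(-2)*conj(0) + 5*(0)*conj(0)]
      = (1/20)[(12) + (-8) + (-6 + 2*sqrt(5)) + (4) + (-6 - 2*sqrt(5)) + (4) + (0) + (0)] = 0/20 = 0
  <chi_rho, chi_7> = (1/20)[1*(6)*conj(2) + 1*(-4)*conj(-2) + 2*(1 - sqrt(5))*conj(1/2 - sqrt(5)/2) + 2*(1 - sqrt(5))*conj(-sqrt(5)/2 - 1/2) + 2*(1 + sqrt(5))*conj(1/2 + sqrt(5)/2) + 2*(1 + sqrt(5))*conj(-1/2 + sqrt(5)/2) + 5*(-2)*conj(0) + 5*(0)*conj(0)]
      = (1/20)[(12) + (8) + (6 - 2*sqrt(5)) + (4) + (2*sqrt(5) + 6) + (4) + (0) + (0)] = 40/20 = 2
  <chi_rho, chi_8> = (1/20)[1*(6)*conj(2) + 1*(-4)*conj(2) + 2*(1 - sqrt(5))*conj(-sqrt(5)/2 - 1/2) + 2*(1 - sqrt(5))*conj(-1/2 + sqrt(5)/2) + 2*(1 + sqrt(5))*conj(-1/2 + sqrt(5)/2) + 2*(1 + sqrt(5))*conj(-sqrt(5)/2 - 1/2) + 5*(-2)*conj(0) + 5*(0)*conj(0)]
      = (1/20)[(12) + (-8) + (4) + (-6 + 2*sqrt(5)) + (4) + (-6 - 2*sqrt(5)) + (0) + (0)] = 0/20 = 0
Dimension check: dim(rho) = sum (mult * dim) = 0*1 + 1*1 + 0*1 + 1*1 + 0*2 + 0*2 + 2*2 + 0*2 = 6 = chi_rho(e) = 6.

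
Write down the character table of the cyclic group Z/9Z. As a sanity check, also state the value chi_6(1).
Character table of Z/9Z (irreps indexed chi_0,...,chi_8 with chi_k(m) = zeta_9^(k*m), zeta_9 = exp(2*pi*i/9)):
  irrep \ class  {0} (size 1)  {1} (size 1)    {2} (size 1)    {3} (size 1)    {4} (size 1)    {5} (size 1)    {6} (size 1)    {7} (size 1)    {8} (size 1)  
  chi_0          1             1               1               1               1               1               1               1               1             
  chi_1          1             exp(2*I*pi/9)   exp(4*I*pi/9)   exp(2*I*pi/3)   exp(8*I*pi/9)   exp(-8*I*pi/9)  exp(-2*I*pi/3)  exp(-4*I*pi/9)  exp(-2*I*pi/9)
  chi_2          1             exp(4*I*pi/9)   exp(8*I*pi/9)   exp(-2*I*pi/3)  exp(-2*I*pi/9)  exp(2*I*pi/9)   exp(2*I*pi/3)   exp(-8*I*pi/9)  exp(-4*I*pi/9)
  chi_3          1             exp(2*I*pi/3)   exp(-2*I*pi/3)  1               exp(2*I*pi/3)   exp(-2*I*pi/3)  1               exp(2*I*pi/3)   exp(-2*I*pi/3)
  chi_4          1             exp(8*I*pi/9)   exp(-2*I*pi/9)  exp(2*I*pi/3)   exp(-4*I*pi/9)  exp(4*I*pi/9)   exp(-2*I*pi/3)  exp(2*I*pi/9)   exp(-8*I*pi/9)
  chi_5          1             exp(-8*I*pi/9)  exp(2*I*pi/9)   exp(-2*I*pi/3)  exp(4*I*pi/9)   exp(-4*I*pi/9)  exp(2*I*pi/3)   exp(-2*I*pi/9)  exp(8*I*pi/9) 
  chi_6          1             exp(-2*I*pi/3)  exp(2*I*pi/3)   1               exp(-2*I*pi/3)  exp(2*I*pi/3)   1               exp(-2*I*pi/3)  exp(2*I*pi/3) 
  chi_7          1             exp(-4*I*pi/9)  exp(-8*I*pi/9)  exp(2*I*pi/3)   exp(2*I*pi/9)   exp(-2*I*pi/9)  exp(-2*I*pi/3)  exp(8*I*pi/9)   exp(4*I*pi/9) 
  chi_8          1             exp(-2*I*pi/9)  exp(-4*I*pi/9)  exp(-2*I*pi/3)  exp(-8*I*pi/9)  exp(8*I*pi/9)   exp(2*I*pi/3)   exp(4*I*pi/9)   exp(2*I*pi/9) 

Spot check: chi_6(1) = zeta_9^(6*1) = zeta_9^6 = exp(-2*I*pi/3).

Details: Z/9Z is abelian, so all 9 irreducible complex representations are 1-dimensional. They are given by chi_k(m) = zeta_9^(k*m) for k = 0,...,8. Row orthogonality: sum_m chi_k(m) conj(chi_l(m)) = 9 * [k = l].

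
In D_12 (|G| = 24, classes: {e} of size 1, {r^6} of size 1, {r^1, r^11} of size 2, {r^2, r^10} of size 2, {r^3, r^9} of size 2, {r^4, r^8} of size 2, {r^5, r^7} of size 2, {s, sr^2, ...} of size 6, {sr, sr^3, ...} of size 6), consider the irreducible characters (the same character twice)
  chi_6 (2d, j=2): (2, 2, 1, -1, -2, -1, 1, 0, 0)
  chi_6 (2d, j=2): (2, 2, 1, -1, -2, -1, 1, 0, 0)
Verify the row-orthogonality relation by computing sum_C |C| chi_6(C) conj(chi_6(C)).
Sum = 24 = |G| = 24; so <chi_6, chi_6> = 1 (norm-1 confirms irreducibility).

Compute term by term over conjugacy classes (|C| * chi_6(C) * conj(chi_6(C))):
  1*(2)*conj(2) + 1*(2)*conj(2) + 2*(1)*conj(1) + 2*(-1)*conj(-1) + 2*(-2)*conj(-2) + 2*(-1)*conj(-1) + 2*(1)*conj(1) + 6*(0)*conj(0) + 6*(0)*conj(0)
  = (4) + (4) + (2) + (2) + (8) + (2) + (2) + (0) + (0)
  = 24.
Dividing by |G| = 24 gives 24/24 = 1, matching the row-orthogonality relation <chi_6, chi_6> = [chi_6 = chi_6].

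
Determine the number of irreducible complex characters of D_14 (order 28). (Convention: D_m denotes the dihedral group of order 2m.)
10

The number of irreducible complex representations of a finite group equals its number of conjugacy classes. D_14 has 10 conjugacy classes (n/2 + 3 for n even), so D_14 (order 28) has exactly 10 irreducible complex representations.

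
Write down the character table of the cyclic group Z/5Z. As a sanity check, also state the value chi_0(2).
Character table of Z/5Z (irreps indexed chi_0,...,chi_4 with chi_k(m) = zeta_5^(k*m), zeta_5 = exp(2*pi*i/5)):
  irrep \ class  {0} (size 1)  {1} (size 1)    {2} (size 1)    {3} (size 1)    {4} (size 1)  
  chi_0          1             1               1               1               1             
  chi_1          1             exp(2*I*pi/5)   exp(4*I*pi/5)   exp(-4*I*pi/5)  exp(-2*I*pi/5)
  chi_2          1             exp(4*I*pi/5)   exp(-2*I*pi/5)  exp(2*I*pi/5)   exp(-4*I*pi/5)
  chi_3          1             exp(-4*I*pi/5)  exp(2*I*pi/5)   exp(-2*I*pi/5)  exp(4*I*pi/5) 
  chi_4          1             exp(-2*I*pi/5)  exp(-4*I*pi/5)  exp(4*I*pi/5)   exp(2*I*pi/5) 

Spot check: chi_0(2) = zeta_5^(0*2) = zeta_5^0 = 1.

Z/5Z is abelian, so all 5 irreducible complex representations are 1-dimensional. They are given by chi_k(m) = zeta_5^(k*m) for k = 0,...,4. Row orthogonality: sum_m chi_k(m) conj(chi_l(m)) = 5 * [k = l].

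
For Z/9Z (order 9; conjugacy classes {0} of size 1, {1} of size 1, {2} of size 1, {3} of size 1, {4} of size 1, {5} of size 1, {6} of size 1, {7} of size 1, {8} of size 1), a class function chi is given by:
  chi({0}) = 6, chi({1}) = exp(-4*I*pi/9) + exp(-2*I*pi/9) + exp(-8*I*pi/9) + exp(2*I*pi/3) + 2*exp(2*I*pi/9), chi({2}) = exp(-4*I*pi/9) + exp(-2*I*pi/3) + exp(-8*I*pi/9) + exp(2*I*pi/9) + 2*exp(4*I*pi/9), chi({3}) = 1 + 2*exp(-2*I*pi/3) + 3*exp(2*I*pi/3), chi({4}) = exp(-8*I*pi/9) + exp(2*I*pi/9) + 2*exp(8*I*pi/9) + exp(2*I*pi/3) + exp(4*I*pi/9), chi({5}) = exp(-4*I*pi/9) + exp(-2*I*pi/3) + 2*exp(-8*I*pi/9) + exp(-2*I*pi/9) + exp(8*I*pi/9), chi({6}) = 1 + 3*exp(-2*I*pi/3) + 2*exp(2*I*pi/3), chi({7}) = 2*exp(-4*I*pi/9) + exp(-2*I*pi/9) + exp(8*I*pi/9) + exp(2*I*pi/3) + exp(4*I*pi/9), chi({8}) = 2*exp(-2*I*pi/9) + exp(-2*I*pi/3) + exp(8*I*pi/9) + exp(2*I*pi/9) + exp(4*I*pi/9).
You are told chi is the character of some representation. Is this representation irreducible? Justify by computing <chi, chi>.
Not irreducible (reducible): <chi, chi> = 8 > 1.

Solution. <chi, chi> = (1/|G|) sum_C |C| * |chi(C)|^2 = (1/9)[1*|6|^2 + 1*|exp(-4*I*pi/9) + exp(-2*I*pi/9) + exp(-8*I*pi/9) + exp(2*I*pi/3) + 2*exp(2*I*pi/9)|^2 + 1*|exp(-4*I*pi/9) + exp(-2*I*pi/3) + exp(-8*I*pi/9) + exp(2*I*pi/9) + 2*exp(4*I*pi/9)|^2 + 1*|1 + 2*exp(-2*I*pi/3) + 3*exp(2*I*pi/3)|^2 + 1*|exp(-8*I*pi/9) + exp(2*I*pi/9) + 2*exp(8*I*pi/9) + exp(2*I*pi/3) + exp(4*I*pi/9)|^2 + 1*|exp(-4*I*pi/9) + exp(-2*I*pi/3) + 2*exp(-8*I*pi/9) + exp(-2*I*pi/9) + exp(8*I*pi/9)|^2 + 1*|1 + 3*exp(-2*I*pi/3) + 2*exp(2*I*pi/3)|^2 + 1*|2*exp(-4*I*pi/9) + exp(-2*I*pi/9) + exp(8*I*pi/9) + exp(2*I*pi/3) + exp(4*I*pi/9)|^2 + 1*|2*exp(-2*I*pi/9) + exp(-2*I*pi/3) + exp(8*I*pi/9) + exp(2*I*pi/9) + exp(4*I*pi/9)|^2]
  = (1/9)[(36) + (8 + 6*exp(-4*I*pi/9) + 3*exp(-2*I*pi/3) + 4*exp(-8*I*pi/9) + exp(-2*I*pi/9) + exp(2*I*pi/9) + 4*exp(8*I*pi/9) + 3*exp(2*I*pi/3) + 6*exp(4*I*pi/9)) + (8 + 3*exp(-2*I*pi/3) + 4*exp(-2*I*pi/9) + 6*exp(-8*I*pi/9) + exp(-4*I*pi/9) + exp(4*I*pi/9) + 6*exp(8*I*pi/9) + 4*exp(2*I*pi/9) + 3*exp(2*I*pi/3)) + (3) + (8 + 4*exp(-4*I*pi/9) + 6*exp(-2*I*pi/9) + 3*exp(-2*I*pi/3) + exp(-8*I*pi/9) + exp(8*I*pi/9) + 3*exp(2*I*pi/3) + 6*exp(2*I*pi/9) + 4*exp(4*I*pi/9)) + (8 + 4*exp(-4*I*pi/9) + 6*exp(-2*I*pi/9) + 3*exp(-2*I*pi/3) + exp(-8*I*pi/9) + exp(8*I*pi/9) + 3*exp(2*I*pi/3) + 6*exp(2*I*pi/9) + 4*exp(4*I*pi/9)) + (3) + (8 + 3*exp(-2*I*pi/3) + 4*exp(-2*I*pi/9) + 6*exp(-8*I*pi/9) + exp(-4*I*pi/9) + exp(4*I*pi/9) + 6*exp(8*I*pi/9) + 4*exp(2*I*pi/9) + 3*exp(2*I*pi/3)) + (8 + 6*exp(-4*I*pi/9) + 3*exp(-2*I*pi/3) + 4*exp(-8*I*pi/9) + exp(-2*I*pi/9) + exp(2*I*pi/9) + 4*exp(8*I*pi/9) + 3*exp(2*I*pi/3) + 6*exp(4*I*pi/9))] = 72/9 = 8.
(Exp terms are combined using exp(i*s)*conj(exp(i*t)) = exp(i*(s-t)), and sums of them are collapsed using the identity that for every m > 1 the m distinct m-th roots of unity sum to 0, e.g. 1 + exp(2*I*pi/3) + exp(-2*I*pi/3) = 0.)
A character is irreducible iff <chi, chi> = 1, so this representation is reducible.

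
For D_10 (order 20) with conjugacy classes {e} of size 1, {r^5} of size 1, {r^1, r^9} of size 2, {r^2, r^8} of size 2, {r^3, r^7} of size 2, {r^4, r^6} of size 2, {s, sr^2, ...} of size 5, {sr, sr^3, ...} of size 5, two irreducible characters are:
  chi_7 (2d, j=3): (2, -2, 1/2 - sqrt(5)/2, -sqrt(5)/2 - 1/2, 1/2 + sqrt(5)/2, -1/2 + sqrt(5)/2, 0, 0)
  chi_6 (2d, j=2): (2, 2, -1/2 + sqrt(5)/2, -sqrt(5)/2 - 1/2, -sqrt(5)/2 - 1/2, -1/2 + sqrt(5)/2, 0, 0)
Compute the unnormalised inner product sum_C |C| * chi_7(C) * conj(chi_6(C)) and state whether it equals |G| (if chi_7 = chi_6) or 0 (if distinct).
Sum = 0; so <chi_7, chi_6> = 0 (distinct irreducibles are orthogonal).

Details: Compute term by term over conjugacy classes (|C| * chi_7(C) * conj(chi_6(C))):
  1*(2)*conj(2) + 1*(-2)*conj(2) + 2*(1/2 - sqrt(5)/2)*conj(-1/2 + sqrt(5)/2) + 2*(-sqrt(5)/2 - 1/2)*conj(-sqrt(5)/2 - 1/2) + 2*(1/2 + sqrt(5)/2)*conj(-sqrt(5)/2 - 1/2) + 2*(-1/2 + sqrt(5)/2)*conj(-1/2 + sqrt(5)/2) + 5*(0)*conj(0) + 5*(0)*conj(0)
  = (4) + (-4) + (-3 + sqrt(5)) + (sqrt(5) + 3) + (-3 - sqrt(5)) + (3 - sqrt(5)) + (0) + (0)
  = 0.
Dividing by |G| = 20 gives 0/20 = 0, matching the row-orthogonality relation <chi_7, chi_6> = [chi_7 = chi_6].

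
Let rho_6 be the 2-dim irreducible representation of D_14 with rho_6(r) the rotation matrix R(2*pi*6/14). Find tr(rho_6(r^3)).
chi_{rho_6}(r^3) = 2*cos(2*pi*6*3/14) = -2*cos(3*pi/7)

Reasoning: rho_6(r^3) is rotation by angle 2*pi*6*3/14, whose trace is 2*cos(2*pi*6*3/14) = -2*cos(3*pi/7).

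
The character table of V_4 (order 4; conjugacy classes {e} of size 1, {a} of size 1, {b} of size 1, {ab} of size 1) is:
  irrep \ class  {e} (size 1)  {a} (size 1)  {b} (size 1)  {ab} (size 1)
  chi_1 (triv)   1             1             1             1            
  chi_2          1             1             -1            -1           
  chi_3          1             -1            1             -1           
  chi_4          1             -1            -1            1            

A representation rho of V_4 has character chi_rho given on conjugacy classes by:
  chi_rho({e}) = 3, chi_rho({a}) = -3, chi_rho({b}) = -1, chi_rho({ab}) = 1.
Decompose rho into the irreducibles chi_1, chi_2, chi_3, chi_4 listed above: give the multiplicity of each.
Multiplicities: chi_1: 0, chi_2: 0, chi_3: 1, chi_4: 2.

Justification: Use <chi_rho, chi> = (1/|G|) sum_C |C| * chi_rho(C) * conj(chi(C)) with |G| = 4 for each irreducible chi in the table:
  <chi_rho, chi_1> = (1/4)[1*(3)*conj(1) + 1*(-3)*conj(1) + 1*(-1)*conj(1) + 1*(1)*conj(1)]
      = (1/4)[(3) + (-3) + (-1) + (1)] = 0/4 = 0
  <chi_rho, chi_2> = (1/4)[1*(3)*conj(1) + 1*(-3)*conj(1) + 1*(-1)*conj(-1) + 1*(1)*conj(-1)]
      = (1/4)[(3) + (-3) + (1) + (-1)] = 0/4 = 0
  <chi_rho, chi_3> = (1/4)[1*(3)*conj(1) + 1*(-3)*conj(-1) + 1*(-1)*conj(1) + 1*(1)*conj(-1)]
      = (1/4)[(3) + (3) + (-1) + (-1)] = 4/4 = 1
  <chi_rho, chi_4> = (1/4)[1*(3)*conj(1) + 1*(-3)*conj(-1) + 1*(-1)*conj(-1) + 1*(1)*conj(1)]
      = (1/4)[(3) + (3) + (1) + (1)] = 8/4 = 2
Dimension check: dim(rho) = sum (mult * dim) = 0*1 + 0*1 + 1*1 + 2*1 = 3 = chi_rho(e) = 3.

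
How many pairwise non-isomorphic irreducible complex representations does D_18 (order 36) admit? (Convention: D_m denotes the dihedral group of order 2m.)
12

Reasoning: The number of irreducible complex representations of a finite group equals its number of conjugacy classes. D_18 has 12 conjugacy classes (n/2 + 3 for n even), so D_18 (order 36) has exactly 12 irreducible complex representations.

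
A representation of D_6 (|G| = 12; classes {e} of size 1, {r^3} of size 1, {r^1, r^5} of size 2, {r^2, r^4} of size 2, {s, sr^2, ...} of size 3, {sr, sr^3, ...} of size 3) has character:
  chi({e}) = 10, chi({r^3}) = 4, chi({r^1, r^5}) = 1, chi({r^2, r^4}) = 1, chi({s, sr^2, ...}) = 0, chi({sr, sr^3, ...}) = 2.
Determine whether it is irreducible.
Not irreducible (reducible): <chi, chi> = 11 > 1.

<chi, chi> = (1/|G|) sum_C |C| * |chi(C)|^2 = (1/12)[1*|10|^2 + 1*|4|^2 + 2*|1|^2 + 2*|1|^2 + 3*|0|^2 + 3*|2|^2]
  = (1/12)[(100) + (16) + (2) + (2) + (0) + (12)] = 132/12 = 11.
A character is irreducible iff <chi, chi> = 1, so this representation is reducible.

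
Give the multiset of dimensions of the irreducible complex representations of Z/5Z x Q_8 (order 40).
Dimensions: 1, 1, 1, 1, 1, 1, 1, 1, 1, 1, 1, 1, 1, 1, 1, 1, 1, 1, 1, 1, 2, 2, 2, 2, 2

Proof sketch: There are 25 irreducibles (= number of conjugacy classes). Their dimensions d_i satisfy sum d_i^2 = |G| = 40: 1 + 1 + 1 + 1 + 1 + 1 + 1 + 1 + 1 + 1 + 1 + 1 + 1 + 1 + 1 + 1 + 1 + 1 + 1 + 1 + 4 + 4 + 4 + 4 + 4 = 40. (For the product with Z/5Z: each of the 5 1-dim characters of Z/5Z tensors with each irrep of Q_8, giving 5 copies of each Q_8-dimension.)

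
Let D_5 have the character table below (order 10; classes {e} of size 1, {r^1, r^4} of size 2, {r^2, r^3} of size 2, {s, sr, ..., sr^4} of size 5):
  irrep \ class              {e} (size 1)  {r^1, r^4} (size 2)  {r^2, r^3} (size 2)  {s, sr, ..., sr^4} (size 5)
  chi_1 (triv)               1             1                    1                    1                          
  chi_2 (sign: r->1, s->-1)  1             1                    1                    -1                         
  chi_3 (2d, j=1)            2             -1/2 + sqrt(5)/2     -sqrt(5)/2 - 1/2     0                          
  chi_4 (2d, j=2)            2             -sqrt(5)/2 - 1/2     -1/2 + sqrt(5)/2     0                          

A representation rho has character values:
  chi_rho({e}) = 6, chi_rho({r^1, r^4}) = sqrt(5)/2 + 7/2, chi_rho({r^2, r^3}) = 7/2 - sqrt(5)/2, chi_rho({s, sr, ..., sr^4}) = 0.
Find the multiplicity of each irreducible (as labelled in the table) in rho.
Multiplicities: chi_1: 2, chi_2: 2, chi_3: 1, chi_4: 0.

Use <chi_rho, chi> = (1/|G|) sum_C |C| * chi_rho(C) * conj(chi(C)) with |G| = 10 for each irreducible chi in the table:
  <chi_rho, chi_1> = (1/10)[1*(6)*conj(1) + 2*(sqrt(5)/2 + 7/2)*conj(1) + 2*(7/2 - sqrt(5)/2)*conj(1) + 5*(0)*conj(1)]
      = (1/10)[(6) + (sqrt(5) + 7) + (7 - sqrt(5)) + (0)] = 20/10 = 2
  <chi_rho, chi_2> = (1/10)[1*(6)*conj(1) + 2*(sqrt(5)/2 + 7/2)*conj(1) + 2*(7/2 - sqrt(5)/2)*conj(1) + 5*(0)*conj(-1)]
      = (1/10)[(6) + (sqrt(5) + 7) + (7 - sqrt(5)) + (0)] = 20/10 = 2
  <chi_rho, chi_3> = (1/10)[1*(6)*conj(2) + 2*(sqrt(5)/2 + 7/2)*conj(-1/2 + sqrt(5)/2) + 2*(7/2 - sqrt(5)/2)*conj(-sqrt(5)/2 - 1/2) + 5*(0)*conj(0)]
      = (1/10)[(12) + (-1 + 3*sqrt(5)) + (-3*sqrt(5) - 1) + (0)] = 10/10 = 1
  <chi_rho, chi_4> = (1/10)[1*(6)*conj(2) + 2*(sqrt(5)/2 + 7/2)*conj(-sqrt(5)/2 - 1/2) + 2*(7/2 - sqrt(5)/2)*conj(-1/2 + sqrt(5)/2) + 5*(0)*conj(0)]
      = (1/10)[(12) + (-4*sqrt(5) - 6) + (-6 + 4*sqrt(5)) + (0)] = 0/10 = 0
Dimension check: dim(rho) = sum (mult * dim) = 2*1 + 2*1 + 1*2 + 0*2 = 6 = chi_rho(e) = 6.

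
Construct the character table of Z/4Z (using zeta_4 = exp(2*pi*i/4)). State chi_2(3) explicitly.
Character table of Z/4Z (irreps indexed chi_0,...,chi_3 with chi_k(m) = zeta_4^(k*m), zeta_4 = exp(2*pi*i/4)):
  irrep \ class  {0} (size 1)  {1} (size 1)  {2} (size 1)  {3} (size 1)
  chi_0          1             1             1             1           
  chi_1          1             I             -1            -I          
  chi_2          1             -1            1             -1          
  chi_3          1             -I            -1            I           

Spot check: chi_2(3) = zeta_4^(2*3) = zeta_4^6 = -1.

Proof sketch: Z/4Z is abelian, so all 4 irreducible complex representations are 1-dimensional. They are given by chi_k(m) = zeta_4^(k*m) for k = 0,...,3. Row orthogonality: sum_m chi_k(m) conj(chi_l(m)) = 4 * [k = l].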